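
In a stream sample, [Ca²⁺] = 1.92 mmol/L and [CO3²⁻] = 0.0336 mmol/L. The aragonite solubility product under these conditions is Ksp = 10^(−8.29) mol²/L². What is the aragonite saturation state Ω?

Ω = 12.6

Ksp = 10^(−8.29) = 5.129×10^-9
Ω = [Ca²⁺][CO3²⁻]/Ksp = (1.92×10^-3)(0.0336×10^-3) / 5.129×10^-9 = 12.6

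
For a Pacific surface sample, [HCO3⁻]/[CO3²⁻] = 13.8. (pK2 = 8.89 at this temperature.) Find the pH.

pH = 7.75

From K2 = [H⁺][CO3²⁻]/[HCO3⁻]:  pH = pK2 − log₁₀([HCO3⁻]/[CO3²⁻])
log₁₀(13.8) = +1.140
pH = 8.89 − (+1.140) = 7.75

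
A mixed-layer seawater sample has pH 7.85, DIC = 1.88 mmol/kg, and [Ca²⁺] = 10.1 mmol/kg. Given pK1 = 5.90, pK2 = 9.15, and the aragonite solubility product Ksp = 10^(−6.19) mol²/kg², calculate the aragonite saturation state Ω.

Ω = 1.39

α₂ = 1 / (1 + [H⁺]/K2 + [H⁺]²/(K1K2)) = 1 / (1 + 10^+1.30 + 10^-0.65)
   = 1 / (1 + 19.953 + 0.22387) = 1/21.176 = 0.04722
[CO3²⁻] = α₂ × DIC = 0.04722 × 1.88 = 0.08878 mmol/kg
Ksp = 10^(−6.19) = 6.457×10^-7
Ω = [Ca²⁺][CO3²⁻]/Ksp = (10.1×10^-3)(8.878×10^-5) / 6.457×10^-7 = 1.39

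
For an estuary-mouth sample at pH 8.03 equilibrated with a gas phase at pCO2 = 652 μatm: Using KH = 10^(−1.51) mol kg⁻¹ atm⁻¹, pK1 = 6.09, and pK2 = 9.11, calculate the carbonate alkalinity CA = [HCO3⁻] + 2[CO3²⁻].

[CO2*] = KH · pCO2 = 10^(−1.51) × 652×10^-6 = 2.015×10^-5 mol/kg
α₀ = 1/(1 + K1/[H⁺] + K1K2/[H⁺]²) = 1/(1 + 10^+1.94 + 10^+0.86) = 0.01049
DIC = [CO2*]/α₀ = 2.015×10^-5 / 0.01049 = 1.921 mmol/kg
CA = (α₁ + 2α₂)·DIC = (0.9135 + 2×0.07598) × 1.921 = 2.05 mmol/kg

CA = 2.05 mmol/kg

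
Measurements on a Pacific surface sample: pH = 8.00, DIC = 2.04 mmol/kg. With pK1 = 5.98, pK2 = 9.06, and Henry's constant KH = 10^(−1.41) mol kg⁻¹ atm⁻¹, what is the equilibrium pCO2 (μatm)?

α₀ = 1 / (1 + K1/[H⁺] + K1K2/[H⁺]²) = 1 / (1 + 10^+2.02 + 10^+0.96)
   = 1 / (1 + 104.71 + 9.1201) = 1/114.83 = 0.008708
[CO2*] = α₀ × DIC = 0.008708 × 2.04 = 0.01776 mmol/kg = 17.76 μmol/kg
pCO2 = [CO2*]/KH = 1.776×10^-5 / 3.890×10^-2 = 457 μatm

pCO2 = 457 μatm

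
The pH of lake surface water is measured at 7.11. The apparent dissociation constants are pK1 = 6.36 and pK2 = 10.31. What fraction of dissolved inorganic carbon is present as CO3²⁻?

α₂ = 0.000535

α₂ = 1 / (1 + [H⁺]/K2 + [H⁺]²/(K1K2)) = 1 / (1 + 10^+3.20 + 10^+2.45)
   = 1 / (1 + 1584.9 + 281.84) = 1/1867.7 = 0.0005354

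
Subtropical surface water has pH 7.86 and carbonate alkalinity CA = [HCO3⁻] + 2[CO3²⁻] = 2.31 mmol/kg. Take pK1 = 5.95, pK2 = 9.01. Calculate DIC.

CA = [HCO3⁻] + 2[CO3²⁻] = (α₁ + 2α₂)·DIC
At pH 7.86: [H⁺]/K1 = 10^-1.91 = 0.012303, K2/[H⁺] = 10^-1.15 = 0.070795
α₁ = 1/(1 + 0.012303 + 0.070795) = 1/1.0831 = 0.9233; α₂ = α₁·K2/[H⁺] = 0.06536
α₁ + 2α₂ = 1.0540
DIC = CA / (α₁ + 2α₂) = 2.31 / 1.0540 = 2.19 mmol/kg

DIC = 2.19 mmol/kg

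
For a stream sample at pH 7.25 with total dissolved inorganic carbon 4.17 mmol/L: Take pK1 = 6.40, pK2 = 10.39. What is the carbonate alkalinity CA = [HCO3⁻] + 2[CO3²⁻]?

CA = [HCO3⁻] + 2[CO3²⁻] = (α₁ + 2α₂)·DIC
At pH 7.25: [H⁺]/K1 = 10^-0.85 = 0.14125, K2/[H⁺] = 10^-3.14 = 0.00072444
α₁ = 1/(1 + 0.14125 + 0.00072444) = 1/1.1420 = 0.8757; α₂ = α₁·K2/[H⁺] = 0.0006344
α₁ + 2α₂ = 0.8769
CA = 0.8769 × 4.17 = 3.66 mmol/L

CA = 3.66 mmol/L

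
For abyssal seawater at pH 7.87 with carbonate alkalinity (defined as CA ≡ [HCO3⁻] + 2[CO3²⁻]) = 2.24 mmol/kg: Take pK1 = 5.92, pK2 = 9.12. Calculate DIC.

DIC = 2.15 mmol/kg

CA = [HCO3⁻] + 2[CO3²⁻] = (α₁ + 2α₂)·DIC
At pH 7.87: [H⁺]/K1 = 10^-1.95 = 0.011220, K2/[H⁺] = 10^-1.25 = 0.056234
α₁ = 1/(1 + 0.011220 + 0.056234) = 1/1.0675 = 0.9368; α₂ = α₁·K2/[H⁺] = 0.05268
α₁ + 2α₂ = 1.0422
DIC = CA / (α₁ + 2α₂) = 2.24 / 1.0422 = 2.15 mmol/kg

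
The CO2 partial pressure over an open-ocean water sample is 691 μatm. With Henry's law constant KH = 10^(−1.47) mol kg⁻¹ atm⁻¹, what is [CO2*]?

KH = 10^(−1.47) = 3.388×10^-2 mol kg⁻¹ atm⁻¹
[CO2*] = KH · pCO2 = 3.388×10^-2 × 691×10^-6 atm = 2.34×10^-5 mol/kg

[CO2*] = 23.4 μmol/kg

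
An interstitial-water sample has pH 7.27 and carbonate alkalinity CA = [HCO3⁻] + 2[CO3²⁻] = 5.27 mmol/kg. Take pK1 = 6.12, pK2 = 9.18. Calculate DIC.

CA = [HCO3⁻] + 2[CO3²⁻] = (α₁ + 2α₂)·DIC
At pH 7.27: [H⁺]/K1 = 10^-1.15 = 0.070795, K2/[H⁺] = 10^-1.91 = 0.012303
α₁ = 1/(1 + 0.070795 + 0.012303) = 1/1.0831 = 0.9233; α₂ = α₁·K2/[H⁺] = 0.01136
α₁ + 2α₂ = 0.9460
DIC = CA / (α₁ + 2α₂) = 5.27 / 0.9460 = 5.57 mmol/kg

DIC = 5.57 mmol/kg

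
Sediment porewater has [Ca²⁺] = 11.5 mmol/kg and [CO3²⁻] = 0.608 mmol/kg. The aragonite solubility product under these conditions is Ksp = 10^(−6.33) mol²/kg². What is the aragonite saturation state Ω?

Ω = 14.9

Ksp = 10^(−6.33) = 4.677×10^-7
Ω = [Ca²⁺][CO3²⁻]/Ksp = (11.5×10^-3)(0.608×10^-3) / 4.677×10^-7 = 14.9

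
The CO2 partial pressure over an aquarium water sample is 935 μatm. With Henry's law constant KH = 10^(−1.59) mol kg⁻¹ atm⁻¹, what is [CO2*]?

KH = 10^(−1.59) = 2.570×10^-2 mol kg⁻¹ atm⁻¹
[CO2*] = KH · pCO2 = 2.570×10^-2 × 935×10^-6 atm = 2.40×10^-5 mol/kg

[CO2*] = 24.0 μmol/kg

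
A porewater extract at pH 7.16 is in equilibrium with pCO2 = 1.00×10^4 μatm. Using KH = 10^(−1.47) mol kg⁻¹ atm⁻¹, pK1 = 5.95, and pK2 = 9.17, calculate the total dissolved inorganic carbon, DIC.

DIC = 5.89 mmol/kg

[CO2*] = KH · pCO2 = 10^(−1.47) × 1.00×10^4×10^-6 = 3.388×10^-4 mol/kg
α₀ = 1/(1 + K1/[H⁺] + K1K2/[H⁺]²) = 1/(1 + 10^+1.21 + 10^-0.80) = 0.05755
DIC = [CO2*]/α₀ = 3.388×10^-4 / 0.05755 = 5.89 mmol/kg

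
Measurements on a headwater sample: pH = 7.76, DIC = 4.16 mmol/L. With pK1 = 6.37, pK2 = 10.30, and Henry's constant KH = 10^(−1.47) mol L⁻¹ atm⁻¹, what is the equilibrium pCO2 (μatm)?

pCO2 = 4790 μatm

α₀ = 1 / (1 + K1/[H⁺] + K1K2/[H⁺]²) = 1 / (1 + 10^+1.39 + 10^-1.15)
   = 1 / (1 + 24.547 + 0.070795) = 1/25.618 = 0.03904
[CO2*] = α₀ × DIC = 0.03904 × 4.16 = 0.1624 mmol/L
pCO2 = [CO2*]/KH = 1.624×10^-4 / 3.388×10^-2 = 4790 μatm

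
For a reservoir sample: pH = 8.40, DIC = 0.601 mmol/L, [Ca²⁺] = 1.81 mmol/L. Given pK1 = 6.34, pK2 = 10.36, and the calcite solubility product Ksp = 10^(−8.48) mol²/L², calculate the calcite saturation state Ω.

α₂ = 1 / (1 + [H⁺]/K2 + [H⁺]²/(K1K2)) = 1 / (1 + 10^+1.96 + 10^-0.10)
   = 1 / (1 + 91.201 + 0.79433) = 1/92.995 = 0.01075
[CO3²⁻] = α₂ × DIC = 0.01075 × 0.601 = 0.006463 mmol/L = 6.463 μmol/L
Ksp = 10^(−8.48) = 3.311×10^-9
Ω = [Ca²⁺][CO3²⁻]/Ksp = (1.81×10^-3)(6.463×10^-6) / 3.311×10^-9 = 3.53

Ω = 3.53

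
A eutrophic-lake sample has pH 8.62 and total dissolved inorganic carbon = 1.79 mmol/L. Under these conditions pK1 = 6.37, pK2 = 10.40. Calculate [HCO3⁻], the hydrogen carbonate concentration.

[HCO3⁻] = 1.75 mmol/L

α₁ = 1 / (1 + [H⁺]/K1 + K2/[H⁺]) = 1 / (1 + 10^-2.25 + 10^-1.78)
   = 1 / (1 + 0.0056234 + 0.016596) = 1/1.0222 = 0.9783
[HCO3⁻] = α₁ × DIC = 0.9783 × 1.79 = 1.75 mmol/L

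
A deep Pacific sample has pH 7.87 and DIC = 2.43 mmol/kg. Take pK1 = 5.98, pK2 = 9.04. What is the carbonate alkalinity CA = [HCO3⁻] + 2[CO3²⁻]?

CA = 2.55 mmol/kg

CA = [HCO3⁻] + 2[CO3²⁻] = (α₁ + 2α₂)·DIC
At pH 7.87: [H⁺]/K1 = 10^-1.89 = 0.012882, K2/[H⁺] = 10^-1.17 = 0.067608
α₁ = 1/(1 + 0.012882 + 0.067608) = 1/1.0805 = 0.9255; α₂ = α₁·K2/[H⁺] = 0.06257
α₁ + 2α₂ = 1.0506
CA = 1.0506 × 2.43 = 2.55 mmol/kg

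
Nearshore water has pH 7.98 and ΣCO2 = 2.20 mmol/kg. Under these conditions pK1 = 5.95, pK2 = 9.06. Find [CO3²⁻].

[CO3²⁻] = 0.167 mmol/kg

α₂ = 1 / (1 + [H⁺]/K2 + [H⁺]²/(K1K2)) = 1 / (1 + 10^+1.08 + 10^-0.95)
   = 1 / (1 + 12.023 + 0.11220) = 1/13.135 = 0.07613
[CO3²⁻] = α₂ × DIC = 0.07613 × 2.20 = 0.167 mmol/kg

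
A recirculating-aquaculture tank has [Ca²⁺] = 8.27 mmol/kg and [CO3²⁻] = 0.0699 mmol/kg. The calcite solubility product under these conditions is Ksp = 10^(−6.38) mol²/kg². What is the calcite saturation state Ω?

Ksp = 10^(−6.38) = 4.169×10^-7
Ω = [Ca²⁺][CO3²⁻]/Ksp = (8.27×10^-3)(0.0699×10^-3) / 4.169×10^-7 = 1.39

Ω = 1.39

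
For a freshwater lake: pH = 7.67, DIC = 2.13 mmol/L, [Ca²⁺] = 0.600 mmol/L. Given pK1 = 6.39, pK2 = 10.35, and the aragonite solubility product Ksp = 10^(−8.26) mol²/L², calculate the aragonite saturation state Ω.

α₂ = 1 / (1 + [H⁺]/K2 + [H⁺]²/(K1K2)) = 1 / (1 + 10^+2.68 + 10^+1.40)
   = 1 / (1 + 478.63 + 25.119) = 1/504.75 = 0.001981
[CO3²⁻] = α₂ × DIC = 0.001981 × 2.13 = 0.004220 mmol/L = 4.220 μmol/L
Ksp = 10^(−8.26) = 5.495×10^-9
Ω = [Ca²⁺][CO3²⁻]/Ksp = (0.600×10^-3)(4.220×10^-6) / 5.495×10^-9 = 0.461

Ω = 0.461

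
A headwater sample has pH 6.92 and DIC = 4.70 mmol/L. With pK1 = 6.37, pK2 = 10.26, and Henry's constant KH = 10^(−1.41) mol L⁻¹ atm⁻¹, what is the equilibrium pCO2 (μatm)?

pCO2 = 2.66×10^4 μatm

α₀ = 1 / (1 + K1/[H⁺] + K1K2/[H⁺]²) = 1 / (1 + 10^+0.55 + 10^-2.79)
   = 1 / (1 + 3.5481 + 0.0016218) = 1/4.5498 = 0.2198
[CO2*] = α₀ × DIC = 0.2198 × 4.70 = 1.033 mmol/L
pCO2 = [CO2*]/KH = 1.033×10^-3 / 3.890×10^-2 = 2.66×10^4 μatm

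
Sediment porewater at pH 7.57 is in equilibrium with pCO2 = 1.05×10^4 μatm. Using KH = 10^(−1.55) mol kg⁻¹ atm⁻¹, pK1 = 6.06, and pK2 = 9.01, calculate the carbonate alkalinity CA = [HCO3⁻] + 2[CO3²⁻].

CA = 10.3 mmol/kg

[CO2*] = KH · pCO2 = 10^(−1.55) × 1.05×10^4×10^-6 = 2.959×10^-4 mol/kg
α₀ = 1/(1 + K1/[H⁺] + K1K2/[H⁺]²) = 1/(1 + 10^+1.51 + 10^+0.07) = 0.02896
DIC = [CO2*]/α₀ = 2.959×10^-4 / 0.02896 = 10.22 mmol/kg
CA = (α₁ + 2α₂)·DIC = (0.9370 + 2×0.03402) × 10.22 = 10.3 mmol/kg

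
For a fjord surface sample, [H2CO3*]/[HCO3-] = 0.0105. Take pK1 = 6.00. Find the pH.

From K1 = [H⁺][HCO3-]/[H2CO3*]:  pH = pK1 − log₁₀([H2CO3*]/[HCO3-])
log₁₀(0.0105) = -1.979
pH = 6.00 − (-1.979) = 7.98

pH = 7.98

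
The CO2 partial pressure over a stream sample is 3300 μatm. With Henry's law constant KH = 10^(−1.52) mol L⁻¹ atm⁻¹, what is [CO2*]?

[CO2*] = 99.7 μmol/L

KH = 10^(−1.52) = 3.020×10^-2 mol L⁻¹ atm⁻¹
[CO2*] = KH · pCO2 = 3.020×10^-2 × 3300×10^-6 atm = 9.97×10^-5 mol/L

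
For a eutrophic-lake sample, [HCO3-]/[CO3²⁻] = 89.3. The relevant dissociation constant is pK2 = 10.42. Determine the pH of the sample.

pH = 8.47

From K2 = [H⁺][CO3²⁻]/[HCO3-]:  pH = pK2 − log₁₀([HCO3-]/[CO3²⁻])
log₁₀(89.3) = +1.951
pH = 10.42 − (+1.951) = 8.47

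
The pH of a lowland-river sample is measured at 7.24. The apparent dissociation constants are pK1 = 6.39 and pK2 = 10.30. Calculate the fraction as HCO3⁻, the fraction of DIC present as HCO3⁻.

α₁ = 0.876

α₁ = 1 / (1 + [H⁺]/K1 + K2/[H⁺]) = 1 / (1 + 10^-0.85 + 10^-3.06)
   = 1 / (1 + 0.14125 + 0.00087096) = 1/1.1421 = 0.8756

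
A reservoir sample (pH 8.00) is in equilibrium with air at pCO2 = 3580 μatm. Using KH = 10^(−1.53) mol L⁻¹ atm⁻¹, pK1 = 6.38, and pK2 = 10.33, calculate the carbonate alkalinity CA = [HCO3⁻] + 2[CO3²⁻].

CA = 4.45 mmol/L

[CO2*] = KH · pCO2 = 10^(−1.53) × 3580×10^-6 = 1.057×10^-4 mol/L
α₀ = 1/(1 + K1/[H⁺] + K1K2/[H⁺]²) = 1/(1 + 10^+1.62 + 10^-0.71) = 0.02332
DIC = [CO2*]/α₀ = 1.057×10^-4 / 0.02332 = 4.531 mmol/L
CA = (α₁ + 2α₂)·DIC = (0.9721 + 2×0.004547) × 4.531 = 4.45 mmol/L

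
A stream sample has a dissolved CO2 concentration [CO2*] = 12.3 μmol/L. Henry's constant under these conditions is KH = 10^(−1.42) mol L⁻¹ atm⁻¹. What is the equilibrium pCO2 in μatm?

pCO2 = 324 μatm

KH = 10^(−1.42) = 3.802×10^-2 mol L⁻¹ atm⁻¹
pCO2 = [CO2*]/KH = 12.3×10^-6 / 3.802×10^-2 = 3.24×10^-4 atm = 324 μatm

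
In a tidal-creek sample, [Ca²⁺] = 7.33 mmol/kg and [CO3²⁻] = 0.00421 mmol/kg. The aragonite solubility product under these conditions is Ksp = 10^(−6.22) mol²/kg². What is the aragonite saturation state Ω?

Ksp = 10^(−6.22) = 6.026×10^-7
Ω = [Ca²⁺][CO3²⁻]/Ksp = (7.33×10^-3)(0.00421×10^-3) / 6.026×10^-7 = 0.0512

Ω = 0.0512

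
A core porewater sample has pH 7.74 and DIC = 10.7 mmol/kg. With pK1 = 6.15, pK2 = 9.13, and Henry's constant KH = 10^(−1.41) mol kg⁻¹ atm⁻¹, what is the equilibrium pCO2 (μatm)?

α₀ = 1 / (1 + K1/[H⁺] + K1K2/[H⁺]²) = 1 / (1 + 10^+1.59 + 10^+0.20)
   = 1 / (1 + 38.905 + 1.5849) = 1/41.489 = 0.02410
[CO2*] = α₀ × DIC = 0.02410 × 10.7 = 0.2579 mmol/kg
pCO2 = [CO2*]/KH = 2.579×10^-4 / 3.890×10^-2 = 6630 μatm

pCO2 = 6630 μatm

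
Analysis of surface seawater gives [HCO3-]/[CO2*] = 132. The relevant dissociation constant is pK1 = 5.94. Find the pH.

pH = 8.06

From K1 = [H⁺][HCO3-]/[CO2*]:  pH = pK1 + log₁₀([HCO3-]/[CO2*])
log₁₀(132) = +2.121
pH = 5.94 + (+2.121) = 8.06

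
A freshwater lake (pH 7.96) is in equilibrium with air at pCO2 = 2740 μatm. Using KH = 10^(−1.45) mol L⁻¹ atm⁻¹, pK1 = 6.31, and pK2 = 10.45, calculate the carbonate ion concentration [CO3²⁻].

[CO3²⁻] = 14.1 μmol/L

[CO2*] = KH · pCO2 = 10^(−1.45) × 2740×10^-6 = 9.722×10^-5 mol/L
α₀ = 1/(1 + K1/[H⁺] + K1K2/[H⁺]²) = 1/(1 + 10^+1.65 + 10^-0.84) = 0.02183
DIC = [CO2*]/α₀ = 9.722×10^-5 / 0.02183 = 4.454 mmol/L
[CO3²⁻] = α₂·DIC; α₂ = 0.003155, so [CO3²⁻] = 0.003155 × 4.454 = 0.0141 mmol/L = 14.1 μmol/L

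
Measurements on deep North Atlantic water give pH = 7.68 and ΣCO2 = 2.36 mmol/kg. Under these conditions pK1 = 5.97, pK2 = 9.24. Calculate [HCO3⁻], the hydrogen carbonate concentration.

α₁ = 1 / (1 + [H⁺]/K1 + K2/[H⁺]) = 1 / (1 + 10^-1.71 + 10^-1.56)
   = 1 / (1 + 0.019498 + 0.027542) = 1/1.0470 = 0.9551
[HCO3⁻] = α₁ × DIC = 0.9551 × 2.36 = 2.25 mmol/kg

[HCO3⁻] = 2.25 mmol/kg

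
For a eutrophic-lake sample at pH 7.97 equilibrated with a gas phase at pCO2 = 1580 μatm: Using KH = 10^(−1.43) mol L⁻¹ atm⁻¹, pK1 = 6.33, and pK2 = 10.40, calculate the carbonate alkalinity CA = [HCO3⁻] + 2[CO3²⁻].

[CO2*] = KH · pCO2 = 10^(−1.43) × 1580×10^-6 = 5.870×10^-5 mol/L
α₀ = 1/(1 + K1/[H⁺] + K1K2/[H⁺]²) = 1/(1 + 10^+1.64 + 10^-0.79) = 0.02231
DIC = [CO2*]/α₀ = 5.870×10^-5 / 0.02231 = 2.631 mmol/L
CA = (α₁ + 2α₂)·DIC = (0.9741 + 2×0.003619) × 2.631 = 2.58 mmol/L

CA = 2.58 mmol/L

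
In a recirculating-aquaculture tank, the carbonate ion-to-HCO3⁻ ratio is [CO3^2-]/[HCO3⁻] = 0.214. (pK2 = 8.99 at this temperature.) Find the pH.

From K2 = [H⁺][CO3^2-]/[HCO3⁻]:  pH = pK2 + log₁₀([CO3^2-]/[HCO3⁻])
log₁₀(0.214) = -0.670
pH = 8.99 + (-0.670) = 8.32

pH = 8.32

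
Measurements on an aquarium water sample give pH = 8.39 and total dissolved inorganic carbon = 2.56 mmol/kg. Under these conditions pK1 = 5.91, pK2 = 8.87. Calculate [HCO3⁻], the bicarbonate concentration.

α₁ = 1 / (1 + [H⁺]/K1 + K2/[H⁺]) = 1 / (1 + 10^-2.48 + 10^-0.48)
   = 1 / (1 + 0.0033113 + 0.33113) = 1/1.3344 = 0.7494
[HCO3⁻] = α₁ × DIC = 0.7494 × 2.56 = 1.92 mmol/kg

[HCO3⁻] = 1.92 mmol/kg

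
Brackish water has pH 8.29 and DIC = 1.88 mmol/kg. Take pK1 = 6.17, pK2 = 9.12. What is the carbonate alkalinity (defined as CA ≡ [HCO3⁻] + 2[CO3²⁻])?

CA = 2.11 mmol/kg

CA = [HCO3⁻] + 2[CO3²⁻] = (α₁ + 2α₂)·DIC
At pH 8.29: [H⁺]/K1 = 10^-2.12 = 0.0075858, K2/[H⁺] = 10^-0.83 = 0.14791
α₁ = 1/(1 + 0.0075858 + 0.14791) = 1/1.1555 = 0.8654; α₂ = α₁·K2/[H⁺] = 0.1280
α₁ + 2α₂ = 1.1214
CA = 1.1214 × 1.88 = 2.11 mmol/kg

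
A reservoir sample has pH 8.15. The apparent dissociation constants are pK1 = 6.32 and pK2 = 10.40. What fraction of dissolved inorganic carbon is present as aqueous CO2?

α₀ = 1 / (1 + K1/[H⁺] + K1K2/[H⁺]²) = 1 / (1 + 10^+1.83 + 10^-0.42)
   = 1 / (1 + 67.608 + 0.38019) = 1/68.988 = 0.01450

α₀ = 0.0145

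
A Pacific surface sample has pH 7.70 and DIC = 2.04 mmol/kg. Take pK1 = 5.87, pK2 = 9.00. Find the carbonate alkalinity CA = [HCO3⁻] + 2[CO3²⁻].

CA = 2.11 mmol/kg

CA = [HCO3⁻] + 2[CO3²⁻] = (α₁ + 2α₂)·DIC
At pH 7.70: [H⁺]/K1 = 10^-1.83 = 0.014791, K2/[H⁺] = 10^-1.30 = 0.050119
α₁ = 1/(1 + 0.014791 + 0.050119) = 1/1.0649 = 0.9390; α₂ = α₁·K2/[H⁺] = 0.04706
α₁ + 2α₂ = 1.0332
CA = 1.0332 × 2.04 = 2.11 mmol/kg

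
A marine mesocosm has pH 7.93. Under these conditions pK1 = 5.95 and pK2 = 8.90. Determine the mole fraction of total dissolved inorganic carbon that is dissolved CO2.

α₀ = 0.00937

α₀ = 1 / (1 + K1/[H⁺] + K1K2/[H⁺]²) = 1 / (1 + 10^+1.98 + 10^+1.01)
   = 1 / (1 + 95.499 + 10.233) = 1/106.73 = 0.009369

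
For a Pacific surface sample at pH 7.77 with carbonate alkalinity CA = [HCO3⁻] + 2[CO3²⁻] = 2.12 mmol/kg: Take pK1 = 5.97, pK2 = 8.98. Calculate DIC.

CA = [HCO3⁻] + 2[CO3²⁻] = (α₁ + 2α₂)·DIC
At pH 7.77: [H⁺]/K1 = 10^-1.80 = 0.015849, K2/[H⁺] = 10^-1.21 = 0.061660
α₁ = 1/(1 + 0.015849 + 0.061660) = 1/1.0775 = 0.9281; α₂ = α₁·K2/[H⁺] = 0.05722
α₁ + 2α₂ = 1.0425
DIC = CA / (α₁ + 2α₂) = 2.12 / 1.0425 = 2.03 mmol/kg

DIC = 2.03 mmol/kg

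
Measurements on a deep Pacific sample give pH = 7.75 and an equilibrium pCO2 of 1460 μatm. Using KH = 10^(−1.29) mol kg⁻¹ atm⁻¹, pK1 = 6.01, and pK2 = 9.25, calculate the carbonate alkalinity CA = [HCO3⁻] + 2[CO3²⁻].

[CO2*] = KH · pCO2 = 10^(−1.29) × 1460×10^-6 = 7.488×10^-5 mol/kg
α₀ = 1/(1 + K1/[H⁺] + K1K2/[H⁺]²) = 1/(1 + 10^+1.74 + 10^+0.24) = 0.01733
DIC = [CO2*]/α₀ = 7.488×10^-5 / 0.01733 = 4.320 mmol/kg
CA = (α₁ + 2α₂)·DIC = (0.9525 + 2×0.03012) × 4.320 = 4.38 mmol/kg

CA = 4.38 mmol/kg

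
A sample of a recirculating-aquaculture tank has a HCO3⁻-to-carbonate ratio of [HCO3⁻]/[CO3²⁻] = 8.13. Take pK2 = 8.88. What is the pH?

From K2 = [H⁺][CO3²⁻]/[HCO3⁻]:  pH = pK2 − log₁₀([HCO3⁻]/[CO3²⁻])
log₁₀(8.13) = +0.910
pH = 8.88 − (+0.910) = 7.97

pH = 7.97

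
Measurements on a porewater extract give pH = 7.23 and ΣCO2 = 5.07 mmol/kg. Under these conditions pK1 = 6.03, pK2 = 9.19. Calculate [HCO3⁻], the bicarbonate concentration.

α₁ = 1 / (1 + [H⁺]/K1 + K2/[H⁺]) = 1 / (1 + 10^-1.20 + 10^-1.96)
   = 1 / (1 + 0.063096 + 0.010965) = 1/1.0741 = 0.9310
[HCO3⁻] = α₁ × DIC = 0.9310 × 5.07 = 4.72 mmol/kg

[HCO3⁻] = 4.72 mmol/kg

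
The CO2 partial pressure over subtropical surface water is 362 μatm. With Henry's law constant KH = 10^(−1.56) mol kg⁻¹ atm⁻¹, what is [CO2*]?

KH = 10^(−1.56) = 2.754×10^-2 mol kg⁻¹ atm⁻¹
[CO2*] = KH · pCO2 = 2.754×10^-2 × 362×10^-6 atm = 9.97×10^-6 mol/kg

[CO2*] = 9.97 μmol/kg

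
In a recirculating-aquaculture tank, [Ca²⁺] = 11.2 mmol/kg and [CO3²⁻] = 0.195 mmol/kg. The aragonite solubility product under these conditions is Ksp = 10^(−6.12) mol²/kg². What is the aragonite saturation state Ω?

Ksp = 10^(−6.12) = 7.586×10^-7
Ω = [Ca²⁺][CO3²⁻]/Ksp = (11.2×10^-3)(0.195×10^-3) / 7.586×10^-7 = 2.88

Ω = 2.88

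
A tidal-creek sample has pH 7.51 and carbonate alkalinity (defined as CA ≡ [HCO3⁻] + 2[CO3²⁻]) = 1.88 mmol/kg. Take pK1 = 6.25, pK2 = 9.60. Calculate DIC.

DIC = 1.97 mmol/kg

CA = [HCO3⁻] + 2[CO3²⁻] = (α₁ + 2α₂)·DIC
At pH 7.51: [H⁺]/K1 = 10^-1.26 = 0.054954, K2/[H⁺] = 10^-2.09 = 0.0081283
α₁ = 1/(1 + 0.054954 + 0.0081283) = 1/1.0631 = 0.9407; α₂ = α₁·K2/[H⁺] = 0.007646
α₁ + 2α₂ = 0.9560
DIC = CA / (α₁ + 2α₂) = 1.88 / 0.9560 = 1.97 mmol/kg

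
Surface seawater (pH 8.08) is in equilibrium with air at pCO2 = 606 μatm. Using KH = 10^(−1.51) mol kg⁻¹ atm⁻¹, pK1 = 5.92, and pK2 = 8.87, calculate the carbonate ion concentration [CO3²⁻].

[CO2*] = KH · pCO2 = 10^(−1.51) × 606×10^-6 = 1.873×10^-5 mol/kg
α₀ = 1/(1 + K1/[H⁺] + K1K2/[H⁺]²) = 1/(1 + 10^+2.16 + 10^+1.37) = 0.005918
DIC = [CO2*]/α₀ = 1.873×10^-5 / 0.005918 = 3.165 mmol/kg
[CO3²⁻] = α₂·DIC; α₂ = 0.1387, so [CO3²⁻] = 0.1387 × 3.165 = 0.439 mmol/kg

[CO3²⁻] = 0.439 mmol/kg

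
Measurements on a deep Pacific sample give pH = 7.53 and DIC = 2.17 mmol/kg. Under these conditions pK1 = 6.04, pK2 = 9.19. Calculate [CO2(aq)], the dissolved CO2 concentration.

[CO2*] = 0.0666 mmol/kg

α₀ = 1 / (1 + K1/[H⁺] + K1K2/[H⁺]²) = 1 / (1 + 10^+1.49 + 10^-0.17)
   = 1 / (1 + 30.903 + 0.67608) = 1/32.579 = 0.03069
[CO2*] = α₀ × DIC = 0.03069 × 2.17 = 0.0666 mmol/kg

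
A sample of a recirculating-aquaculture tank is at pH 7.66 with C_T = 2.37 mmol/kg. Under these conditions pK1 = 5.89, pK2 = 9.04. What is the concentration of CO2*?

α₀ = 1 / (1 + K1/[H⁺] + K1K2/[H⁺]²) = 1 / (1 + 10^+1.77 + 10^+0.39)
   = 1 / (1 + 58.884 + 2.4547) = 1/62.339 = 0.01604
[CO2*] = α₀ × DIC = 0.01604 × 2.37 = 0.0380 mmol/kg

[CO2*] = 0.0380 mmol/kg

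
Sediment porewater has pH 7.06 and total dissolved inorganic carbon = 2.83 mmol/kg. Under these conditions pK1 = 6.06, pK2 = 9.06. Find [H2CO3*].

α₀ = 1 / (1 + K1/[H⁺] + K1K2/[H⁺]²) = 1 / (1 + 10^+1.00 + 10^-1.00)
   = 1 / (1 + 10.000 + 0.10000) = 1/11.100 = 0.09009
[CO2*] = α₀ × DIC = 0.09009 × 2.83 = 0.255 mmol/kg

[CO2*] = 0.255 mmol/kg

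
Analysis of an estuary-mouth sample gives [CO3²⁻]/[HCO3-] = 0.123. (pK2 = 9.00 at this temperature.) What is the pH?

pH = 8.09

From K2 = [H⁺][CO3²⁻]/[HCO3-]:  pH = pK2 + log₁₀([CO3²⁻]/[HCO3-])
log₁₀(0.123) = -0.910
pH = 9.00 + (-0.910) = 8.09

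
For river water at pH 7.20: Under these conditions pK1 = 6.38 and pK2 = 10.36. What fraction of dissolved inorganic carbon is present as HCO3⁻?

α₁ = 0.868

α₁ = 1 / (1 + [H⁺]/K1 + K2/[H⁺]) = 1 / (1 + 10^-0.82 + 10^-3.16)
   = 1 / (1 + 0.15136 + 0.00069183) = 1/1.1520 = 0.8680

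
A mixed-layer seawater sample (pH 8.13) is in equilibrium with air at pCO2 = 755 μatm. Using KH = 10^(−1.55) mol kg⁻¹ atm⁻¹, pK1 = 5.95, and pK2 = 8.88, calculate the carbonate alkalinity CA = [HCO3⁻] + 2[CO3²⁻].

CA = 4.37 mmol/kg

[CO2*] = KH · pCO2 = 10^(−1.55) × 755×10^-6 = 2.128×10^-5 mol/kg
α₀ = 1/(1 + K1/[H⁺] + K1K2/[H⁺]²) = 1/(1 + 10^+2.18 + 10^+1.43) = 0.005578
DIC = [CO2*]/α₀ = 2.128×10^-5 / 0.005578 = 3.815 mmol/kg
CA = (α₁ + 2α₂)·DIC = (0.8443 + 2×0.1501) × 3.815 = 4.37 mmol/kg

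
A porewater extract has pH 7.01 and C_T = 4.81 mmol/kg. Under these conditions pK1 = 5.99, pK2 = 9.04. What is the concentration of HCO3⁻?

[HCO3⁻] = 4.35 mmol/kg

α₁ = 1 / (1 + [H⁺]/K1 + K2/[H⁺]) = 1 / (1 + 10^-1.02 + 10^-2.03)
   = 1 / (1 + 0.095499 + 0.0093325) = 1/1.1048 = 0.9051
[HCO3⁻] = α₁ × DIC = 0.9051 × 4.81 = 4.35 mmol/kg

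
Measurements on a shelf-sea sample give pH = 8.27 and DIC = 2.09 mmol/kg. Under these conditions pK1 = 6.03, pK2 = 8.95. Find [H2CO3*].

[CO2*] = 9.90 μmol/kg

α₀ = 1 / (1 + K1/[H⁺] + K1K2/[H⁺]²) = 1 / (1 + 10^+2.24 + 10^+1.56)
   = 1 / (1 + 173.78 + 36.308) = 1/211.09 = 0.004737
[CO2*] = α₀ × DIC = 0.004737 × 2.09 = 0.00990 mmol/kg = 9.90 μmol/kg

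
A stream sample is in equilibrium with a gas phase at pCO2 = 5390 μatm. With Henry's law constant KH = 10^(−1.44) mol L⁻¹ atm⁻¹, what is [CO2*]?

[CO2*] = 196 μmol/L

KH = 10^(−1.44) = 3.631×10^-2 mol L⁻¹ atm⁻¹
[CO2*] = KH · pCO2 = 3.631×10^-2 × 5390×10^-6 atm = 1.96×10^-4 mol/L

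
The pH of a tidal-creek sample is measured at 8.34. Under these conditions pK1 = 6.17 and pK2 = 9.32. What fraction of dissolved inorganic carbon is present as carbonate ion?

α₂ = 0.0942

α₂ = 1 / (1 + [H⁺]/K2 + [H⁺]²/(K1K2)) = 1 / (1 + 10^+0.98 + 10^-1.19)
   = 1 / (1 + 9.5499 + 0.064565) = 1/10.614 = 0.09421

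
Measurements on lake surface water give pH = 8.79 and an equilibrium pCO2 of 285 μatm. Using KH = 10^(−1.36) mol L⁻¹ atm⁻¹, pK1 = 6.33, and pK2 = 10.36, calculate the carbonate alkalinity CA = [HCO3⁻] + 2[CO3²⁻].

CA = 3.78 mmol/L

[CO2*] = KH · pCO2 = 10^(−1.36) × 285×10^-6 = 1.244×10^-5 mol/L
α₀ = 1/(1 + K1/[H⁺] + K1K2/[H⁺]²) = 1/(1 + 10^+2.46 + 10^+0.89) = 0.003365
DIC = [CO2*]/α₀ = 1.244×10^-5 / 0.003365 = 3.697 mmol/L
CA = (α₁ + 2α₂)·DIC = (0.9705 + 2×0.02612) × 3.697 = 3.78 mmol/L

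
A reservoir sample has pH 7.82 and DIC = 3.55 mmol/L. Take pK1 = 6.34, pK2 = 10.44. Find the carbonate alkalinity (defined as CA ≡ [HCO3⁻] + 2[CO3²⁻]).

CA = 3.44 mmol/L

CA = [HCO3⁻] + 2[CO3²⁻] = (α₁ + 2α₂)·DIC
At pH 7.82: [H⁺]/K1 = 10^-1.48 = 0.033113, K2/[H⁺] = 10^-2.62 = 0.0023988
α₁ = 1/(1 + 0.033113 + 0.0023988) = 1/1.0355 = 0.9657; α₂ = α₁·K2/[H⁺] = 0.002317
α₁ + 2α₂ = 0.9703
CA = 0.9703 × 3.55 = 3.44 mmol/L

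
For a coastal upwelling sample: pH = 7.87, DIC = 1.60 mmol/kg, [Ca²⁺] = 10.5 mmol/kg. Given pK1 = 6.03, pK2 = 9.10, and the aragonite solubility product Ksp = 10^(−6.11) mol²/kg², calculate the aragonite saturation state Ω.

Ω = 1.19

α₂ = 1 / (1 + [H⁺]/K2 + [H⁺]²/(K1K2)) = 1 / (1 + 10^+1.23 + 10^-0.61)
   = 1 / (1 + 16.982 + 0.24547) = 1/18.228 = 0.05486
[CO3²⁻] = α₂ × DIC = 0.05486 × 1.60 = 0.08778 mmol/kg
Ksp = 10^(−6.11) = 7.762×10^-7
Ω = [Ca²⁺][CO3²⁻]/Ksp = (10.5×10^-3)(8.778×10^-5) / 7.762×10^-7 = 1.19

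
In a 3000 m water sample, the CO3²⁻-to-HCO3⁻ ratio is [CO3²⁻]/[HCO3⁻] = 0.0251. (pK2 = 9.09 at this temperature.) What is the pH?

pH = 7.49

From K2 = [H⁺][CO3²⁻]/[HCO3⁻]:  pH = pK2 + log₁₀([CO3²⁻]/[HCO3⁻])
log₁₀(0.0251) = -1.600
pH = 9.09 + (-1.600) = 7.49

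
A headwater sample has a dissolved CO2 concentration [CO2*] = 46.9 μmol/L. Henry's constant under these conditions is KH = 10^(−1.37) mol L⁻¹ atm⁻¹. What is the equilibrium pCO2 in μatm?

pCO2 = 1100 μatm

KH = 10^(−1.37) = 4.266×10^-2 mol L⁻¹ atm⁻¹
pCO2 = [CO2*]/KH = 46.9×10^-6 / 4.266×10^-2 = 1.10×10^-3 atm = 1100 μatm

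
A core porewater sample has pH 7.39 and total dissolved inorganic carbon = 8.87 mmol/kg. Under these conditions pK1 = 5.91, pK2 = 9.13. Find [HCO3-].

α₁ = 1 / (1 + [H⁺]/K1 + K2/[H⁺]) = 1 / (1 + 10^-1.48 + 10^-1.74)
   = 1 / (1 + 0.033113 + 0.018197) = 1/1.0513 = 0.9512
[HCO3⁻] = α₁ × DIC = 0.9512 × 8.87 = 8.44 mmol/kg

[HCO3⁻] = 8.44 mmol/kg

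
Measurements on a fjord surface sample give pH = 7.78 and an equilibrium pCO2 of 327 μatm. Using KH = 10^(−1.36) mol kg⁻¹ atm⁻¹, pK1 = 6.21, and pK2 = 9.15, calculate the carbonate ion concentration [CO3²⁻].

[CO3²⁻] = 0.0226 mmol/kg

[CO2*] = KH · pCO2 = 10^(−1.36) × 327×10^-6 = 1.427×10^-5 mol/kg
α₀ = 1/(1 + K1/[H⁺] + K1K2/[H⁺]²) = 1/(1 + 10^+1.57 + 10^+0.20) = 0.02516
DIC = [CO2*]/α₀ = 1.427×10^-5 / 0.02516 = 0.5672 mmol/kg
[CO3²⁻] = α₂·DIC; α₂ = 0.03988, so [CO3²⁻] = 0.03988 × 0.5672 = 0.0226 mmol/kg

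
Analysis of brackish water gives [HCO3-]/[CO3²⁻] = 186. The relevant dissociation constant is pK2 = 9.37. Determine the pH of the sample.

From K2 = [H⁺][CO3²⁻]/[HCO3-]:  pH = pK2 − log₁₀([HCO3-]/[CO3²⁻])
log₁₀(186) = +2.270
pH = 9.37 − (+2.270) = 7.10

pH = 7.10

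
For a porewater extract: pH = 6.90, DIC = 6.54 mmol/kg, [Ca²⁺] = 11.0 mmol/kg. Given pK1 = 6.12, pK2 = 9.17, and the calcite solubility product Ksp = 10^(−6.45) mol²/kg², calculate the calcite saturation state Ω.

α₂ = 1 / (1 + [H⁺]/K2 + [H⁺]²/(K1K2)) = 1 / (1 + 10^+2.27 + 10^+1.49)
   = 1 / (1 + 186.21 + 30.903) = 1/218.11 = 0.004585
[CO3²⁻] = α₂ × DIC = 0.004585 × 6.54 = 0.02998 mmol/kg
Ksp = 10^(−6.45) = 3.548×10^-7
Ω = [Ca²⁺][CO3²⁻]/Ksp = (11.0×10^-3)(2.998×10^-5) / 3.548×10^-7 = 0.930

Ω = 0.930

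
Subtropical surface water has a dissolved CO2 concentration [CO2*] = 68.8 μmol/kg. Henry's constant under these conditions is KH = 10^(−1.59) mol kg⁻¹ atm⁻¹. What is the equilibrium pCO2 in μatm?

KH = 10^(−1.59) = 2.570×10^-2 mol kg⁻¹ atm⁻¹
pCO2 = [CO2*]/KH = 68.8×10^-6 / 2.570×10^-2 = 2.68×10^-3 atm = 2680 μatm

pCO2 = 2680 μatm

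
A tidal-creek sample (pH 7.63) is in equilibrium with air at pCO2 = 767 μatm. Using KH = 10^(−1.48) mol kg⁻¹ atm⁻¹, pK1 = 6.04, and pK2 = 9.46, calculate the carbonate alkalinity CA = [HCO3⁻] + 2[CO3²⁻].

CA = 1.02 mmol/kg

[CO2*] = KH · pCO2 = 10^(−1.48) × 767×10^-6 = 2.540×10^-5 mol/kg
α₀ = 1/(1 + K1/[H⁺] + K1K2/[H⁺]²) = 1/(1 + 10^+1.59 + 10^-0.24) = 0.02470
DIC = [CO2*]/α₀ = 2.540×10^-5 / 0.02470 = 1.028 mmol/kg
CA = (α₁ + 2α₂)·DIC = (0.9611 + 2×0.01422) × 1.028 = 1.02 mmol/kg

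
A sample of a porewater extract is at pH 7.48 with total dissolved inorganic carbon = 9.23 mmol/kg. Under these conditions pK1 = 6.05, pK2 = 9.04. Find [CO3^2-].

α₂ = 1 / (1 + [H⁺]/K2 + [H⁺]²/(K1K2)) = 1 / (1 + 10^+1.56 + 10^+0.13)
   = 1 / (1 + 36.308 + 1.3490) = 1/38.657 = 0.02587
[CO3²⁻] = α₂ × DIC = 0.02587 × 9.23 = 0.239 mmol/kg

[CO3²⁻] = 0.239 mmol/kg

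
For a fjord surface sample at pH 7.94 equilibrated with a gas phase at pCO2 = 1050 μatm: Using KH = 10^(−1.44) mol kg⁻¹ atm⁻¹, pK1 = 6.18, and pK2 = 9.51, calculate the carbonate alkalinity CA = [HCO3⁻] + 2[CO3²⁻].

CA = 2.31 mmol/kg

[CO2*] = KH · pCO2 = 10^(−1.44) × 1050×10^-6 = 3.812×10^-5 mol/kg
α₀ = 1/(1 + K1/[H⁺] + K1K2/[H⁺]²) = 1/(1 + 10^+1.76 + 10^+0.19) = 0.01664
DIC = [CO2*]/α₀ = 3.812×10^-5 / 0.01664 = 2.291 mmol/kg
CA = (α₁ + 2α₂)·DIC = (0.9576 + 2×0.02577) × 2.291 = 2.31 mmol/kg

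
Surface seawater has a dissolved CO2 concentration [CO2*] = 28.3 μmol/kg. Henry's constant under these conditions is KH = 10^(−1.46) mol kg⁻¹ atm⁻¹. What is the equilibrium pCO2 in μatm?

pCO2 = 816 μatm

KH = 10^(−1.46) = 3.467×10^-2 mol kg⁻¹ atm⁻¹
pCO2 = [CO2*]/KH = 28.3×10^-6 / 3.467×10^-2 = 8.16×10^-4 atm = 816 μatm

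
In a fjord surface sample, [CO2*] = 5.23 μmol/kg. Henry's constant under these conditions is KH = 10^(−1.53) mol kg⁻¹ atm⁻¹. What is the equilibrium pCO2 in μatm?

KH = 10^(−1.53) = 2.951×10^-2 mol kg⁻¹ atm⁻¹
pCO2 = [CO2*]/KH = 5.23×10^-6 / 2.951×10^-2 = 1.77×10^-4 atm = 177 μatm

pCO2 = 177 μatm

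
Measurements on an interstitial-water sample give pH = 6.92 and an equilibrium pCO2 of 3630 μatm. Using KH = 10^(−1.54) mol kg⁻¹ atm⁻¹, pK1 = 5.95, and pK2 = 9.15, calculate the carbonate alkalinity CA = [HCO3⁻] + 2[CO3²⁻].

CA = 0.989 mmol/kg

[CO2*] = KH · pCO2 = 10^(−1.54) × 3630×10^-6 = 1.047×10^-4 mol/kg
α₀ = 1/(1 + K1/[H⁺] + K1K2/[H⁺]²) = 1/(1 + 10^+0.97 + 10^-1.26) = 0.09627
DIC = [CO2*]/α₀ = 1.047×10^-4 / 0.09627 = 1.087 mmol/kg
CA = (α₁ + 2α₂)·DIC = (0.8984 + 2×0.005290) × 1.087 = 0.989 mmol/kg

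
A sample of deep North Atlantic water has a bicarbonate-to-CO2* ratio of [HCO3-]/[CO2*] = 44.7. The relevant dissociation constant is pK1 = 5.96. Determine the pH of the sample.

From K1 = [H⁺][HCO3-]/[CO2*]:  pH = pK1 + log₁₀([HCO3-]/[CO2*])
log₁₀(44.7) = +1.650
pH = 5.96 + (+1.650) = 7.61

pH = 7.61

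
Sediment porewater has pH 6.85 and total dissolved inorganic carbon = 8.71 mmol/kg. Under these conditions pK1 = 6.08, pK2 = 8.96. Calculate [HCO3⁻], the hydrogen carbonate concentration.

α₁ = 1 / (1 + [H⁺]/K1 + K2/[H⁺]) = 1 / (1 + 10^-0.77 + 10^-2.11)
   = 1 / (1 + 0.16982 + 0.0077625) = 1/1.1776 = 0.8492
[HCO3⁻] = α₁ × DIC = 0.8492 × 8.71 = 7.40 mmol/kg

[HCO3⁻] = 7.40 mmol/kg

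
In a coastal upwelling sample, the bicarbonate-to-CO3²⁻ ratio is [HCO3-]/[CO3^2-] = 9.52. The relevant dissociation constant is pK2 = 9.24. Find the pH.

From K2 = [H⁺][CO3^2-]/[HCO3-]:  pH = pK2 − log₁₀([HCO3-]/[CO3^2-])
log₁₀(9.52) = +0.979
pH = 9.24 − (+0.979) = 8.26

pH = 8.26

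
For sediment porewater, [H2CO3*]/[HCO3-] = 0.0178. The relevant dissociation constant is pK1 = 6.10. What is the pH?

From K1 = [H⁺][HCO3-]/[H2CO3*]:  pH = pK1 − log₁₀([H2CO3*]/[HCO3-])
log₁₀(0.0178) = -1.750
pH = 6.10 − (-1.750) = 7.85

pH = 7.85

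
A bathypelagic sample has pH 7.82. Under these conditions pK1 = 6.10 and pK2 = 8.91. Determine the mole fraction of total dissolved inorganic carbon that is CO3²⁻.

α₂ = 0.0739

α₂ = 1 / (1 + [H⁺]/K2 + [H⁺]²/(K1K2)) = 1 / (1 + 10^+1.09 + 10^-0.63)
   = 1 / (1 + 12.303 + 0.23442) = 1/13.537 = 0.07387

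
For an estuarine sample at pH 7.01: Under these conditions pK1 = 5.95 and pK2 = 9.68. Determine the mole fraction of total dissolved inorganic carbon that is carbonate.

α₂ = 1 / (1 + [H⁺]/K2 + [H⁺]²/(K1K2)) = 1 / (1 + 10^+2.67 + 10^+1.61)
   = 1 / (1 + 467.74 + 40.738) = 1/509.47 = 0.001963

α₂ = 0.00196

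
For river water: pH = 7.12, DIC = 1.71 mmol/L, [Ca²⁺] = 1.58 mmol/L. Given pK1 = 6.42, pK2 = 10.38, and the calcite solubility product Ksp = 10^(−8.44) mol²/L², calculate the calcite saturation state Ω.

α₂ = 1 / (1 + [H⁺]/K2 + [H⁺]²/(K1K2)) = 1 / (1 + 10^+3.26 + 10^+2.56)
   = 1 / (1 + 1819.7 + 363.08) = 1/2183.8 = 0.0004579
[CO3²⁻] = α₂ × DIC = 0.0004579 × 1.71 = 0.0007830 mmol/L = 0.7830 μmol/L
Ksp = 10^(−8.44) = 3.631×10^-9
Ω = [Ca²⁺][CO3²⁻]/Ksp = (1.58×10^-3)(7.830×10^-7) / 3.631×10^-9 = 0.341

Ω = 0.341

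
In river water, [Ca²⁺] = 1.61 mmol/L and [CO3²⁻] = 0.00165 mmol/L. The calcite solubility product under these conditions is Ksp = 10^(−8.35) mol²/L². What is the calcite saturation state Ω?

Ω = 0.595

Ksp = 10^(−8.35) = 4.467×10^-9
Ω = [Ca²⁺][CO3²⁻]/Ksp = (1.61×10^-3)(0.00165×10^-3) / 4.467×10^-9 = 0.595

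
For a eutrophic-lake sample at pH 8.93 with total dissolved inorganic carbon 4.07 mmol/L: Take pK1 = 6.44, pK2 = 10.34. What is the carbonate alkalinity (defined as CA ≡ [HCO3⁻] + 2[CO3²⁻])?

CA = [HCO3⁻] + 2[CO3²⁻] = (α₁ + 2α₂)·DIC
At pH 8.93: [H⁺]/K1 = 10^-2.49 = 0.0032359, K2/[H⁺] = 10^-1.41 = 0.038905
α₁ = 1/(1 + 0.0032359 + 0.038905) = 1/1.0421 = 0.9596; α₂ = α₁·K2/[H⁺] = 0.03733
α₁ + 2α₂ = 1.0342
CA = 1.0342 × 4.07 = 4.21 mmol/L

CA = 4.21 mmol/L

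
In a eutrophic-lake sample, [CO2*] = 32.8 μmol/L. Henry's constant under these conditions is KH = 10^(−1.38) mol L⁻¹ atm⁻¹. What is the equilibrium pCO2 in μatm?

pCO2 = 787 μatm

KH = 10^(−1.38) = 4.169×10^-2 mol L⁻¹ atm⁻¹
pCO2 = [CO2*]/KH = 32.8×10^-6 / 4.169×10^-2 = 7.87×10^-4 atm = 787 μatm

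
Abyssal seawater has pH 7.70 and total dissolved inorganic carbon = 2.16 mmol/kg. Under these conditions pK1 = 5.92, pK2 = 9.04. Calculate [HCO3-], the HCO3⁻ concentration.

[HCO3⁻] = 2.03 mmol/kg

α₁ = 1 / (1 + [H⁺]/K1 + K2/[H⁺]) = 1 / (1 + 10^-1.78 + 10^-1.34)
   = 1 / (1 + 0.016596 + 0.045709) = 1/1.0623 = 0.9413
[HCO3⁻] = α₁ × DIC = 0.9413 × 2.16 = 2.03 mmol/kg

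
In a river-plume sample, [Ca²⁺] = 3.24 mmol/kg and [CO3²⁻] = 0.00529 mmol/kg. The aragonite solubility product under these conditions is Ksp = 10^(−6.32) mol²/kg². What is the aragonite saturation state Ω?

Ksp = 10^(−6.32) = 4.786×10^-7
Ω = [Ca²⁺][CO3²⁻]/Ksp = (3.24×10^-3)(0.00529×10^-3) / 4.786×10^-7 = 0.0358

Ω = 0.0358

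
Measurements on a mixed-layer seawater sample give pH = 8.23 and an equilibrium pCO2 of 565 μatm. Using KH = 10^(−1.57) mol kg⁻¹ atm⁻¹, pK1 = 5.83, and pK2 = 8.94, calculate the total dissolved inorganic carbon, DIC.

DIC = 4.58 mmol/kg

[CO2*] = KH · pCO2 = 10^(−1.57) × 565×10^-6 = 1.521×10^-5 mol/kg
α₀ = 1/(1 + K1/[H⁺] + K1K2/[H⁺]²) = 1/(1 + 10^+2.40 + 10^+1.69) = 0.003320
DIC = [CO2*]/α₀ = 1.521×10^-5 / 0.003320 = 4.58 mmol/kg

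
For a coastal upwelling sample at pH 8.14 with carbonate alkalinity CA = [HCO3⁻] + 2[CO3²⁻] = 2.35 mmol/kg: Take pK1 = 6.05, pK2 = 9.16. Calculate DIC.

CA = [HCO3⁻] + 2[CO3²⁻] = (α₁ + 2α₂)·DIC
At pH 8.14: [H⁺]/K1 = 10^-2.09 = 0.0081283, K2/[H⁺] = 10^-1.02 = 0.095499
α₁ = 1/(1 + 0.0081283 + 0.095499) = 1/1.1036 = 0.9061; α₂ = α₁·K2/[H⁺] = 0.08653
α₁ + 2α₂ = 1.0792
DIC = CA / (α₁ + 2α₂) = 2.35 / 1.0792 = 2.18 mmol/kg

DIC = 2.18 mmol/kg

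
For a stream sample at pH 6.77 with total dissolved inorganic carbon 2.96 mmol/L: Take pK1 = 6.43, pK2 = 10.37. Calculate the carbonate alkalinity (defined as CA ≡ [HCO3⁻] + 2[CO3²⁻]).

CA = 2.03 mmol/L

CA = [HCO3⁻] + 2[CO3²⁻] = (α₁ + 2α₂)·DIC
At pH 6.77: [H⁺]/K1 = 10^-0.34 = 0.45709, K2/[H⁺] = 10^-3.60 = 0.00025119
α₁ = 1/(1 + 0.45709 + 0.00025119) = 1/1.4573 = 0.6862; α₂ = α₁·K2/[H⁺] = 0.0001724
α₁ + 2α₂ = 0.6865
CA = 0.6865 × 2.96 = 2.03 mmol/L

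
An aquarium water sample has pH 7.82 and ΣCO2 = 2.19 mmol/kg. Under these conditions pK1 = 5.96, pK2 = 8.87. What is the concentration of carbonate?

α₂ = 1 / (1 + [H⁺]/K2 + [H⁺]²/(K1K2)) = 1 / (1 + 10^+1.05 + 10^-0.81)
   = 1 / (1 + 11.220 + 0.15488) = 1/12.375 = 0.08081
[CO3²⁻] = α₂ × DIC = 0.08081 × 2.19 = 0.177 mmol/kg

[CO3²⁻] = 0.177 mmol/kg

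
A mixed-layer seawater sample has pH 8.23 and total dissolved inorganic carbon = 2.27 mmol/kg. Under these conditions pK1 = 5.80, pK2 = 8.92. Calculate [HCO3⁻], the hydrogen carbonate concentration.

[HCO3⁻] = 1.88 mmol/kg

α₁ = 1 / (1 + [H⁺]/K1 + K2/[H⁺]) = 1 / (1 + 10^-2.43 + 10^-0.69)
   = 1 / (1 + 0.0037154 + 0.20417) = 1/1.2079 = 0.8279
[HCO3⁻] = α₁ × DIC = 0.8279 × 2.27 = 1.88 mmol/kg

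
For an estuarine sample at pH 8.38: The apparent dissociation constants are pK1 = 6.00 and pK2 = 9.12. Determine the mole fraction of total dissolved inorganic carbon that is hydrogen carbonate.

α₁ = 1 / (1 + [H⁺]/K1 + K2/[H⁺]) = 1 / (1 + 10^-2.38 + 10^-0.74)
   = 1 / (1 + 0.0041687 + 0.18197) = 1/1.1861 = 0.8431

α₁ = 0.843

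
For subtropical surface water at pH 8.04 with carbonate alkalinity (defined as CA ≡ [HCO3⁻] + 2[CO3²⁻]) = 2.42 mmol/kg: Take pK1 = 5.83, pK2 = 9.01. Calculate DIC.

CA = [HCO3⁻] + 2[CO3²⁻] = (α₁ + 2α₂)·DIC
At pH 8.04: [H⁺]/K1 = 10^-2.21 = 0.0061660, K2/[H⁺] = 10^-0.97 = 0.10715
α₁ = 1/(1 + 0.0061660 + 0.10715) = 1/1.1133 = 0.8982; α₂ = α₁·K2/[H⁺] = 0.09625
α₁ + 2α₂ = 1.0907
DIC = CA / (α₁ + 2α₂) = 2.42 / 1.0907 = 2.22 mmol/kg

DIC = 2.22 mmol/kg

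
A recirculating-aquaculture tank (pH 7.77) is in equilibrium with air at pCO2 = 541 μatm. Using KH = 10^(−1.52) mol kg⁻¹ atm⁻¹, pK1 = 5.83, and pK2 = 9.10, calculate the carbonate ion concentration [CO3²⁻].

[CO3²⁻] = 0.0666 mmol/kg

[CO2*] = KH · pCO2 = 10^(−1.52) × 541×10^-6 = 1.634×10^-5 mol/kg
α₀ = 1/(1 + K1/[H⁺] + K1K2/[H⁺]²) = 1/(1 + 10^+1.94 + 10^+0.61) = 0.01085
DIC = [CO2*]/α₀ = 1.634×10^-5 / 0.01085 = 1.506 mmol/kg
[CO3²⁻] = α₂·DIC; α₂ = 0.04420, so [CO3²⁻] = 0.04420 × 1.506 = 0.0666 mmol/kg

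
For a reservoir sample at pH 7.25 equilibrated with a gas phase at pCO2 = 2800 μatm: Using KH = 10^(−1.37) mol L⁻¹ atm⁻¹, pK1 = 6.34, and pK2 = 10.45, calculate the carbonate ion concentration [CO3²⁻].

[CO3²⁻] = 0.613 μmol/L

[CO2*] = KH · pCO2 = 10^(−1.37) × 2800×10^-6 = 1.194×10^-4 mol/L
α₀ = 1/(1 + K1/[H⁺] + K1K2/[H⁺]²) = 1/(1 + 10^+0.91 + 10^-2.29) = 0.1095
DIC = [CO2*]/α₀ = 1.194×10^-4 / 0.1095 = 1.091 mmol/L
[CO3²⁻] = α₂·DIC; α₂ = 0.0005615, so [CO3²⁻] = 0.0005615 × 1.091 = 0.000613 mmol/L = 0.613 μmol/L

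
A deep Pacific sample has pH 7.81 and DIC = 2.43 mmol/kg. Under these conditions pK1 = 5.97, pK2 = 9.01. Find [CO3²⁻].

[CO3²⁻] = 0.142 mmol/kg

α₂ = 1 / (1 + [H⁺]/K2 + [H⁺]²/(K1K2)) = 1 / (1 + 10^+1.20 + 10^-0.64)
   = 1 / (1 + 15.849 + 0.22909) = 1/17.078 = 0.05855
[CO3²⁻] = α₂ × DIC = 0.05855 × 2.43 = 0.142 mmol/kg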